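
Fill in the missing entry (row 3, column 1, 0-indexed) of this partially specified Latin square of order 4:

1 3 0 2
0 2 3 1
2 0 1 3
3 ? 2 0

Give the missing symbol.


Row 3 contains symbols [0, 2, 3] — missing [1].
Column 1 contains symbols [0, 2, 3] — missing [1].
The missing symbol must appear in both missing sets; intersection = [1].
Therefore the hidden value is 1.

Missing value = 1.


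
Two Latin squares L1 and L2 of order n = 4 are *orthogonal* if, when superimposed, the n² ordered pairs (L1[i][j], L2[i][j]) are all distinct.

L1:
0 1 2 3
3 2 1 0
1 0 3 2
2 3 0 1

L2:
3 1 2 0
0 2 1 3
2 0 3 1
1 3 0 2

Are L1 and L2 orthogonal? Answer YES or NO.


Form the n² = 16 superimposed pairs (L1[i][j], L2[i][j]), row by row (rows and columns indexed from 0):
row 0: (0,3) (1,1) (2,2) (3,0)
row 1: (3,0) (2,2) (1,1) (0,3)
row 2: (1,2) (0,0) (3,3) (2,1)
row 3: (2,1) (3,3) (0,0) (1,2)
Orthogonality requires all 16 pairs distinct.
But the pair (3,0) repeats: cell (0,3) has L1 = 3, L2 = 0, and cell (1,0) has L1 = 3, L2 = 0.
A repeated pair means some other pair never occurs (only 8 distinct pairs out of 16), so the squares are not orthogonal.
Conclusion: NO.

NO


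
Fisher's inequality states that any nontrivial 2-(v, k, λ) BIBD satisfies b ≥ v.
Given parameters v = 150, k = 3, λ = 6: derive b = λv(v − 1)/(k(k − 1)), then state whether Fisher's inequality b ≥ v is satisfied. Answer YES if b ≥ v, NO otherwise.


r = λ(v − 1)/(k − 1) = 6·149/2 = 447.
b = vr/k = 150·447/3 = 22350.
Fisher's inequality: b ≥ v ⇔ 22350 ≥ 150? YES.

YES


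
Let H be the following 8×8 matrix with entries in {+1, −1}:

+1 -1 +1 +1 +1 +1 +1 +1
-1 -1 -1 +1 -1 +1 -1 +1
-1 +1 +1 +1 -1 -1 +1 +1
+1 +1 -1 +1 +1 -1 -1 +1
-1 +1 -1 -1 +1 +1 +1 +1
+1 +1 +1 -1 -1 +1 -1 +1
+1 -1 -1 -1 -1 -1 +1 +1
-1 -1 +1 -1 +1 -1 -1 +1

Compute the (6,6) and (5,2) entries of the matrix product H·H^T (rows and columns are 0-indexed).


Row 2 of H: [-1, 1, 1, 1, -1, -1, 1, 1].
Row 5 of H: [1, 1, 1, -1, -1, 1, -1, 1].
Row 6 of H: [1, -1, -1, -1, -1, -1, 1, 1].
(H·H^T)[6][6] = Σ_j H[6][j]·H[6][j] = (1)² + (-1)² + (-1)² + (-1)² + (-1)² + (-1)² + (1)² + (1)² = 1 + 1 + 1 + 1 + 1 + 1 + 1 + 1 = 8.
(H·H^T)[5][2] = Σ_j H[5][j]·H[2][j] = (1)·(-1) + (1)·(1) + (1)·(1) + (-1)·(1) + (-1)·(-1) + (1)·(-1) + (-1)·(1) + (1)·(1) = -1 + 1 + 1 + -1 + 1 + -1 + -1 + 1 = 0.
So rows 5 and 2 are orthogonal; the diagonal entry equals n = 8.

(6,6) entry = 8; (5,2) entry = 0.


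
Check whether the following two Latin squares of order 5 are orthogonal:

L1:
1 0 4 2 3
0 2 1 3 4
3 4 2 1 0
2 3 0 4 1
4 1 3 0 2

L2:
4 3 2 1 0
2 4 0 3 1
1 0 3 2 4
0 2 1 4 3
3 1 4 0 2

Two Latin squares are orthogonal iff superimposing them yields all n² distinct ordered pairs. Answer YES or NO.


Form the n² = 25 superimposed pairs (L1[i][j], L2[i][j]), row by row (rows and columns indexed from 0):
row 0: (1,4) (0,3) (4,2) (2,1) (3,0)
row 1: (0,2) (2,4) (1,0) (3,3) (4,1)
row 2: (3,1) (4,0) (2,3) (1,2) (0,4)
row 3: (2,0) (3,2) (0,1) (4,4) (1,3)
row 4: (4,3) (1,1) (3,4) (0,0) (2,2)
Orthogonality requires all 25 pairs distinct.
Check by first coordinate: for each symbol s of L1, list the L2 entries in the n cells where L1 = s; they must all differ.
  L1 = 0: L2 entries (in reading order) 3, 2, 4, 1, 0 — all 5 distinct ✓
  L1 = 1: L2 entries (in reading order) 4, 0, 2, 3, 1 — all 5 distinct ✓
  L1 = 2: L2 entries (in reading order) 1, 4, 3, 0, 2 — all 5 distinct ✓
  L1 = 3: L2 entries (in reading order) 0, 3, 1, 2, 4 — all 5 distinct ✓
  L1 = 4: L2 entries (in reading order) 2, 1, 0, 4, 3 — all 5 distinct ✓
Every symbol of L1 meets every symbol of L2 exactly once, so all 25 pairs are distinct (25 of 25).
Conclusion: YES.

YES


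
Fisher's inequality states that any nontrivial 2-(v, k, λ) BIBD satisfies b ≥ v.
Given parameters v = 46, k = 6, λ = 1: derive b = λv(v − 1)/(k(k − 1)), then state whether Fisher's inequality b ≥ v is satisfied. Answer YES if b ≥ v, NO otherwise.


b = λv(v − 1)/(k(k − 1)) = 1·46·45/(6·5) = 2070/30 = 69.
Compare with v = 46: b ≥ v, so Fisher's inequality holds.

YES


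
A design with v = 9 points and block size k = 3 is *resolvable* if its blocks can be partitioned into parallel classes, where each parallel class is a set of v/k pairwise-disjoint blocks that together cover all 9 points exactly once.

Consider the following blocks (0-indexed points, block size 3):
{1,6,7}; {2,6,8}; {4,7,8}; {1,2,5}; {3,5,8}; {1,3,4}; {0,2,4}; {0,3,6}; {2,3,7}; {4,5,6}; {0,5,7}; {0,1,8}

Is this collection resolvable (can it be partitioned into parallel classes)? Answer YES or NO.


v = 9, block size k = 3, number of blocks = 12.
For resolvability, blocks must partition into parallel classes of size v/k = 3.
Total blocks must therefore be a multiple of 3: 12 = 3·4 + 0 ⇒ divisible ✓.
Greedy packing gives 4 candidate class(es). Each should be a full parallel class (size 3, covers all 9 points).
  Class 1 (3 blocks): {1,6,7}; {3,5,8}; {0,2,4}. Points covered: [0, 1, 2, 3, 4, 5, 6, 7, 8].
  Class 2 (3 blocks): {2,6,8}; {1,3,4}; {0,5,7}. Points covered: [0, 1, 2, 3, 4, 5, 6, 7, 8].
  Class 3 (3 blocks): {4,7,8}; {1,2,5}; {0,3,6}. Points covered: [0, 1, 2, 3, 4, 5, 6, 7, 8].
  Class 4 (3 blocks): {2,3,7}; {4,5,6}; {0,1,8}. Points covered: [0, 1, 2, 3, 4, 5, 6, 7, 8].
All classes full (size 3)? YES. All classes cover every point? YES.
Resolvable? YES.

YES


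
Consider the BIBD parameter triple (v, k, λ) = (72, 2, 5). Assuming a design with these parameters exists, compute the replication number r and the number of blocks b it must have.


Any 2-(v, k, λ) BIBD satisfies two necessary conditions:
  (i)  Each point sits in r blocks, and counting incidences through any fixed point gives r(k − 1) = λ(v − 1), so r = λ(v − 1)/(k − 1).
  (ii) Total incidences bk = vr, so b = vr/k.
Step 1: r = λ(v − 1)/(k − 1) = 5·(72 − 1)/(2 − 1) = 5·71/1 = 355/1 = 355.
Step 2: b = vr/k = 72·355/2 = 25560/2 = 12780.
Check integrality: r = 355 ∈ Z ✓, b = 12780 ∈ Z ✓.
(These identities are necessary conditions: they determine r and b for any design with these parameters, but do not by themselves prove that one exists.)

r = 355, b = 12780.


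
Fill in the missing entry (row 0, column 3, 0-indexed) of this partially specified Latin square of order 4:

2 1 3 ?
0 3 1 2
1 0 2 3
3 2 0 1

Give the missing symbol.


Row 0 contains symbols [1, 2, 3] — missing [0].
Column 3 contains symbols [1, 2, 3] — missing [0].
The missing symbol must appear in both missing sets; intersection = [0].
Therefore the hidden value is 0.

Missing value = 0.


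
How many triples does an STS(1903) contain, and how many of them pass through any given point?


An STS(v) is a 2-(v, 3, 1) BIBD: block size k = 3, λ = 1.
Replication: r(k − 1) = λ(v − 1) ⇒ r·2 = 1903 − 1 = 1902 ⇒ r = 951.
Block count: bk = vr ⇒ b·3 = 1903·951 = 1809753 ⇒ b = 603251.
(Check via b = v(v − 1)/6 = 1903·1902/6 = 3619506/6 = 603251.)

r = 951, b = 603251.


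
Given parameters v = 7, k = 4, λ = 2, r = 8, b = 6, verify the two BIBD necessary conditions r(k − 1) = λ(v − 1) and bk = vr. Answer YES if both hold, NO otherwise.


Condition (i): r(k − 1) = 8·3 = 24; λ(v − 1) = 2·6 = 12. Match? NO.
Condition (ii): bk = 6·4 = 24; vr = 7·8 = 56. Match? NO.
Both conditions hold? NO.

NO


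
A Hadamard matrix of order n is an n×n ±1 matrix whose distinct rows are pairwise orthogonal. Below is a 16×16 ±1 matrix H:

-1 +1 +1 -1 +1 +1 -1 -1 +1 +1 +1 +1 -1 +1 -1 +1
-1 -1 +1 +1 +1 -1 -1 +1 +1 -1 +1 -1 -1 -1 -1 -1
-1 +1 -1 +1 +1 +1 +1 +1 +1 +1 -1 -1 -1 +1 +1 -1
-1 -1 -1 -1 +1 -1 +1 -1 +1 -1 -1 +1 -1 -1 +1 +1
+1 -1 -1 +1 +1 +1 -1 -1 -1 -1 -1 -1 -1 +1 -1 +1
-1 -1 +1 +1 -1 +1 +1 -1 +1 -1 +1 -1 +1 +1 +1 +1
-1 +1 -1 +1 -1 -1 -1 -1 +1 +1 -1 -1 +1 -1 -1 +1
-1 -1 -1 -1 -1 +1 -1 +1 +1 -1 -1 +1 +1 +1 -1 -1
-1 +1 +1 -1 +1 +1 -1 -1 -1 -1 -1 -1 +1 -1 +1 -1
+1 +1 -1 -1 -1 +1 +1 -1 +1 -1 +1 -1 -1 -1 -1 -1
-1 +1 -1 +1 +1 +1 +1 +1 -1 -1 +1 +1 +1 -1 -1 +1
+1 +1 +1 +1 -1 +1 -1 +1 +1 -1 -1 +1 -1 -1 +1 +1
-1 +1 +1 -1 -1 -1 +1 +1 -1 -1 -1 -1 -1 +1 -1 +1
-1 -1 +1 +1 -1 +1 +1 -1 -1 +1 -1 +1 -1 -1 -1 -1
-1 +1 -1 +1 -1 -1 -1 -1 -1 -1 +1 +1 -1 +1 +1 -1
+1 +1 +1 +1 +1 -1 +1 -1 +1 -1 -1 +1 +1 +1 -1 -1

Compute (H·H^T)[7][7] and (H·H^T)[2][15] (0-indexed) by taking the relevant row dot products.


Row 2 of H: [-1, 1, -1, 1, 1, 1, 1, 1, 1, 1, -1, -1, -1, 1, 1, -1].
Row 7 of H: [-1, -1, -1, -1, -1, 1, -1, 1, 1, -1, -1, 1, 1, 1, -1, -1].
Row 15 of H: [1, 1, 1, 1, 1, -1, 1, -1, 1, -1, -1, 1, 1, 1, -1, -1].
(H·H^T)[7][7] = Σ_j H[7][j]·H[7][j] = (-1)² + (-1)² + (-1)² + (-1)² + (-1)² + (1)² + (-1)² + (1)² + (1)² + (-1)² + (-1)² + (1)² + (1)² + (1)² + (-1)² + (-1)² = 1 + 1 + 1 + 1 + 1 + 1 + 1 + 1 + 1 + 1 + 1 + 1 + 1 + 1 + 1 + 1 = 16.
(H·H^T)[2][15] = Σ_j H[2][j]·H[15][j] = (-1)·(1) + (1)·(1) + (-1)·(1) + (1)·(1) + (1)·(1) + (1)·(-1) + (1)·(1) + (1)·(-1) + (1)·(1) + (1)·(-1) + (-1)·(-1) + (-1)·(1) + (-1)·(1) + (1)·(1) + (1)·(-1) + (-1)·(-1) = -1 + 1 + -1 + 1 + 1 + -1 + 1 + -1 + 1 + -1 + 1 + -1 + -1 + 1 + -1 + 1 = 0.
So rows 2 and 15 are orthogonal; the diagonal entry equals n = 16.

(7,7) entry = 16; (2,15) entry = 0.


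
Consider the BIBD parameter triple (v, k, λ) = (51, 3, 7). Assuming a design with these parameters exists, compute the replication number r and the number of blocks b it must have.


Any 2-(v, k, λ) BIBD satisfies two necessary conditions:
  (i)  Each point sits in r blocks, and counting incidences through any fixed point gives r(k − 1) = λ(v − 1), so r = λ(v − 1)/(k − 1).
  (ii) Total incidences bk = vr, so b = vr/k.
Step 1: r = λ(v − 1)/(k − 1) = 7·(51 − 1)/(3 − 1) = 7·50/2 = 350/2 = 175.
Step 2: b = vr/k = 51·175/3 = 8925/3 = 2975.
Check integrality: r = 175 ∈ Z ✓, b = 2975 ∈ Z ✓.
(These identities are necessary conditions: they determine r and b for any design with these parameters, but do not by themselves prove that one exists.)

r = 175, b = 2975.


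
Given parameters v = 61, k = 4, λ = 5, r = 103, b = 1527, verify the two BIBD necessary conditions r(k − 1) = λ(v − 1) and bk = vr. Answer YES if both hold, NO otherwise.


Condition (i): r(k − 1) = 103·3 = 309; λ(v − 1) = 5·60 = 300. Match? NO.
Condition (ii): bk = 1527·4 = 6108; vr = 61·103 = 6283. Match? NO.
Both conditions hold? NO.

NO


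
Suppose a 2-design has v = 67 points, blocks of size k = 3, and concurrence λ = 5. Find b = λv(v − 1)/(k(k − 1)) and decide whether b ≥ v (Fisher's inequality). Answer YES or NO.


b = λv(v − 1)/(k(k − 1)) = 5·67·66/(3·2) = 22110/6 = 3685.
Compare with v = 67: b ≥ v, so Fisher's inequality holds.

YES


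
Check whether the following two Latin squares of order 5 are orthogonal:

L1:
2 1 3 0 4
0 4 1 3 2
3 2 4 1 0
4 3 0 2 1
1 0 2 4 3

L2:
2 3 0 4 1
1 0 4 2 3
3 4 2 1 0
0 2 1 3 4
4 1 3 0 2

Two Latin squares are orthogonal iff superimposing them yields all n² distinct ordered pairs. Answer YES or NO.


Form the n² = 25 superimposed pairs (L1[i][j], L2[i][j]), row by row (rows and columns indexed from 0):
row 0: (2,2) (1,3) (3,0) (0,4) (4,1)
row 1: (0,1) (4,0) (1,4) (3,2) (2,3)
row 2: (3,3) (2,4) (4,2) (1,1) (0,0)
row 3: (4,0) (3,2) (0,1) (2,3) (1,4)
row 4: (1,4) (0,1) (2,3) (4,0) (3,2)
Orthogonality requires all 25 pairs distinct.
But the pair (4,0) repeats: cell (1,1) has L1 = 4, L2 = 0, and cell (3,0) has L1 = 4, L2 = 0.
A repeated pair means some other pair never occurs (only 15 distinct pairs out of 25), so the squares are not orthogonal.
Conclusion: NO.

NO


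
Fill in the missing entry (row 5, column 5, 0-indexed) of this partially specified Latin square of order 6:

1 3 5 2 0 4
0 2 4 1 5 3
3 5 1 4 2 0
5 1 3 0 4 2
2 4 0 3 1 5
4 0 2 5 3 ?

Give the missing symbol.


Row 5 contains symbols [0, 2, 3, 4, 5] — missing [1].
Column 5 contains symbols [0, 2, 3, 4, 5] — missing [1].
The missing symbol must appear in both missing sets; intersection = [1].
Therefore the hidden value is 1.

Missing value = 1.


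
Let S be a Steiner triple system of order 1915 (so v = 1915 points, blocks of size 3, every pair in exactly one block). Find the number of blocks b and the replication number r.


An STS(v) is a 2-(v, 3, 1) BIBD: block size k = 3, λ = 1.
Replication: r(k − 1) = λ(v − 1) ⇒ r·2 = 1915 − 1 = 1914 ⇒ r = 957.
Block count: b = v(v − 1)/6 = 1915·1914/6 = 3665310/6 = 610885.
(Check via bk = vr: 610885·3 = 1832655 = 1915·957 = 1832655 ✓.)

r = 957, b = 610885.


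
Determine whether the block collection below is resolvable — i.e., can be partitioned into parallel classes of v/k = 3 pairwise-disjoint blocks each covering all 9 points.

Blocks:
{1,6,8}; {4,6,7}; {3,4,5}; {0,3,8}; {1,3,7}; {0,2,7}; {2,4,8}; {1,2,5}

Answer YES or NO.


v = 9, block size k = 3, number of blocks = 8.
For resolvability, blocks must partition into parallel classes of size v/k = 3.
Total blocks must therefore be a multiple of 3: 8 = 3·2 + 2 ⇒ not divisible ✗.
Resolvable? NO.

NO


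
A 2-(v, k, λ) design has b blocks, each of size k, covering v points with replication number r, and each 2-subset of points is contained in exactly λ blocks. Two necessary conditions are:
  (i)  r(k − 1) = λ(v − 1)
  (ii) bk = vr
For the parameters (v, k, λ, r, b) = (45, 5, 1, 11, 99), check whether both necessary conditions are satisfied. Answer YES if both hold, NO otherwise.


Condition (i): r(k − 1) = 11·4 = 44; λ(v − 1) = 1·44 = 44. Match? YES.
Condition (ii): bk = 99·5 = 495; vr = 45·11 = 495. Match? YES.
Both conditions hold? YES.

YES


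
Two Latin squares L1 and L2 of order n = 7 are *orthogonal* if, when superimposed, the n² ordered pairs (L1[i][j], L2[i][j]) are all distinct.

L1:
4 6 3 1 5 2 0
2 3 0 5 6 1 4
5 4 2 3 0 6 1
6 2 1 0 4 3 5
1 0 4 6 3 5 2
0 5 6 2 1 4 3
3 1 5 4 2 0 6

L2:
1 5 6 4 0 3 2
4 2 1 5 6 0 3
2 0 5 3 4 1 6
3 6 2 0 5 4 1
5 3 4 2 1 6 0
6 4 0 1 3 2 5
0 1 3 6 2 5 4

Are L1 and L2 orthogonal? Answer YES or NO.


Form the n² = 49 superimposed pairs (L1[i][j], L2[i][j]), row by row (rows and columns indexed from 0):
row 0: (4,1) (6,5) (3,6) (1,4) (5,0) (2,3) (0,2)
row 1: (2,4) (3,2) (0,1) (5,5) (6,6) (1,0) (4,3)
row 2: (5,2) (4,0) (2,5) (3,3) (0,4) (6,1) (1,6)
row 3: (6,3) (2,6) (1,2) (0,0) (4,5) (3,4) (5,1)
row 4: (1,5) (0,3) (4,4) (6,2) (3,1) (5,6) (2,0)
row 5: (0,6) (5,4) (6,0) (2,1) (1,3) (4,2) (3,5)
row 6: (3,0) (1,1) (5,3) (4,6) (2,2) (0,5) (6,4)
Orthogonality requires all 49 pairs distinct.
Check by first coordinate: for each symbol s of L1, list the L2 entries in the n cells where L1 = s; they must all differ.
  L1 = 0: L2 entries (in reading order) 2, 1, 4, 0, 3, 6, 5 — all 7 distinct ✓
  L1 = 1: L2 entries (in reading order) 4, 0, 6, 2, 5, 3, 1 — all 7 distinct ✓
  L1 = 2: L2 entries (in reading order) 3, 4, 5, 6, 0, 1, 2 — all 7 distinct ✓
  L1 = 3: L2 entries (in reading order) 6, 2, 3, 4, 1, 5, 0 — all 7 distinct ✓
  L1 = 4: L2 entries (in reading order) 1, 3, 0, 5, 4, 2, 6 — all 7 distinct ✓
  L1 = 5: L2 entries (in reading order) 0, 5, 2, 1, 6, 4, 3 — all 7 distinct ✓
  L1 = 6: L2 entries (in reading order) 5, 6, 1, 3, 2, 0, 4 — all 7 distinct ✓
Every symbol of L1 meets every symbol of L2 exactly once, so all 49 pairs are distinct (49 of 49).
Conclusion: YES.

YES


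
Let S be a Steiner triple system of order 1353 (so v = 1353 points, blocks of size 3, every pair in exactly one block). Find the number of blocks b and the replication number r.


An STS(v) is a 2-(v, 3, 1) BIBD: block size k = 3, λ = 1.
Replication: r(k − 1) = λ(v − 1) ⇒ r·2 = 1353 − 1 = 1352 ⇒ r = 676.
Block count: bk = vr ⇒ b·3 = 1353·676 = 914628 ⇒ b = 304876.

r = 676, b = 304876.


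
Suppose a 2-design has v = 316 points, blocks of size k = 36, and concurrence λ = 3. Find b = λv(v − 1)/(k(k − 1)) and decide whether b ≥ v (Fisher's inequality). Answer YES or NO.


b = λv(v − 1)/(k(k − 1)) = 3·316·315/(36·35) = 298620/1260 = 237.
Compare with v = 316: b < v, so Fisher's inequality fails.

NO


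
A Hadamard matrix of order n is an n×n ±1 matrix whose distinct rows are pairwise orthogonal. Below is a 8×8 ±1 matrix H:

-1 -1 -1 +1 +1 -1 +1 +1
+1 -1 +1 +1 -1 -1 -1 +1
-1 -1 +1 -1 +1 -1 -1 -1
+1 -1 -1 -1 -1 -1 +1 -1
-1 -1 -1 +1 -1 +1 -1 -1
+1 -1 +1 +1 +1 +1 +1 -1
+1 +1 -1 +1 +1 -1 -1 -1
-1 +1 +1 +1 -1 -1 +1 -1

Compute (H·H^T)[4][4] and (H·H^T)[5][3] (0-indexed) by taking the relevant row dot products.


Row 3 of H: [1, -1, -1, -1, -1, -1, 1, -1].
Row 4 of H: [-1, -1, -1, 1, -1, 1, -1, -1].
Row 5 of H: [1, -1, 1, 1, 1, 1, 1, -1].
(H·H^T)[4][4] = Σ_j H[4][j]·H[4][j] = (-1)² + (-1)² + (-1)² + (1)² + (-1)² + (1)² + (-1)² + (-1)² = 1 + 1 + 1 + 1 + 1 + 1 + 1 + 1 = 8.
(H·H^T)[5][3] = Σ_j H[5][j]·H[3][j] = (1)·(1) + (-1)·(-1) + (1)·(-1) + (1)·(-1) + (1)·(-1) + (1)·(-1) + (1)·(1) + (-1)·(-1) = 1 + 1 + -1 + -1 + -1 + -1 + 1 + 1 = 0.
So rows 5 and 3 are orthogonal; the diagonal entry equals n = 8.

(4,4) entry = 8; (5,3) entry = 0.


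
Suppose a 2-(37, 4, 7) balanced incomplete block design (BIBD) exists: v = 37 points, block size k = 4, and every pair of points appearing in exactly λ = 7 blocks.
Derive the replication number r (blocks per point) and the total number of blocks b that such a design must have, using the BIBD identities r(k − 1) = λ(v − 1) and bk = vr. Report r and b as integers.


Any 2-(v, k, λ) BIBD satisfies two necessary conditions:
  (i)  Each point sits in r blocks, and counting incidences through any fixed point gives r(k − 1) = λ(v − 1), so r = λ(v − 1)/(k − 1).
  (ii) Total incidences bk = vr, so b = vr/k.
Step 1: r = λ(v − 1)/(k − 1) = 7·(37 − 1)/(4 − 1) = 7·36/3 = 252/3 = 84.
Step 2: b = vr/k = 37·84/4 = 3108/4 = 777.
Check integrality: r = 84 ∈ Z ✓, b = 777 ∈ Z ✓.
(These identities are necessary conditions: they determine r and b for any design with these parameters, but do not by themselves prove that one exists.)

r = 84, b = 777.


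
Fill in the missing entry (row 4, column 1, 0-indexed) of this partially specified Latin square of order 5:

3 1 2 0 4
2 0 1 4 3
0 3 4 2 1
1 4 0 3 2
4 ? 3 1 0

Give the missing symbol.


Row 4 contains symbols [0, 1, 3, 4] — missing [2].
Column 1 contains symbols [0, 1, 3, 4] — missing [2].
The missing symbol must appear in both missing sets; intersection = [2].
Therefore the hidden value is 2.

Missing value = 2.


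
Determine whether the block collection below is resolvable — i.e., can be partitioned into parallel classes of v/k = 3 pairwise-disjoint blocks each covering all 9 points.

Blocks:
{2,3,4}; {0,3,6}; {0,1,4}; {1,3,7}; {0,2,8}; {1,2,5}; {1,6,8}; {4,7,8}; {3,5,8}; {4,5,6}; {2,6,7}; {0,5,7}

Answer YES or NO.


v = 9, block size k = 3, number of blocks = 12.
For resolvability, blocks must partition into parallel classes of size v/k = 3.
Total blocks must therefore be a multiple of 3: 12 = 3·4 + 0 ⇒ divisible ✓.
Greedy packing gives 4 candidate class(es). Each should be a full parallel class (size 3, covers all 9 points).
  Class 1 (3 blocks): {2,3,4}; {1,6,8}; {0,5,7}. Points covered: [0, 1, 2, 3, 4, 5, 6, 7, 8].
  Class 2 (3 blocks): {0,3,6}; {1,2,5}; {4,7,8}. Points covered: [0, 1, 2, 3, 4, 5, 6, 7, 8].
  Class 3 (3 blocks): {0,1,4}; {3,5,8}; {2,6,7}. Points covered: [0, 1, 2, 3, 4, 5, 6, 7, 8].
  Class 4 (3 blocks): {1,3,7}; {0,2,8}; {4,5,6}. Points covered: [0, 1, 2, 3, 4, 5, 6, 7, 8].
All classes full (size 3)? YES. All classes cover every point? YES.
Resolvable? YES.

YES


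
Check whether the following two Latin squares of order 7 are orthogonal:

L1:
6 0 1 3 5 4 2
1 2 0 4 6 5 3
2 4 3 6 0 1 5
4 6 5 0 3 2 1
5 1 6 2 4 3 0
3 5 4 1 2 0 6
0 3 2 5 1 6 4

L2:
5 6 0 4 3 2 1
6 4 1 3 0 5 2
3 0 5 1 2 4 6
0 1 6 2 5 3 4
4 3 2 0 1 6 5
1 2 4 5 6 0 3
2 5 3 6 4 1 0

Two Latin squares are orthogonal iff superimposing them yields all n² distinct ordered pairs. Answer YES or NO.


Form the n² = 49 superimposed pairs (L1[i][j], L2[i][j]), row by row (rows and columns indexed from 0):
row 0: (6,5) (0,6) (1,0) (3,4) (5,3) (4,2) (2,1)
row 1: (1,6) (2,4) (0,1) (4,3) (6,0) (5,5) (3,2)
row 2: (2,3) (4,0) (3,5) (6,1) (0,2) (1,4) (5,6)
row 3: (4,0) (6,1) (5,6) (0,2) (3,5) (2,3) (1,4)
row 4: (5,4) (1,3) (6,2) (2,0) (4,1) (3,6) (0,5)
row 5: (3,1) (5,2) (4,4) (1,5) (2,6) (0,0) (6,3)
row 6: (0,2) (3,5) (2,3) (5,6) (1,4) (6,1) (4,0)
Orthogonality requires all 49 pairs distinct.
But the pair (4,0) repeats: cell (2,1) has L1 = 4, L2 = 0, and cell (3,0) has L1 = 4, L2 = 0.
A repeated pair means some other pair never occurs (only 35 distinct pairs out of 49), so the squares are not orthogonal.
Conclusion: NO.

NO


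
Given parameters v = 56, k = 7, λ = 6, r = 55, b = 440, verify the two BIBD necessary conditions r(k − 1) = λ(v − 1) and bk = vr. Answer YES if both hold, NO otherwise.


Condition (i): r(k − 1) = 55·6 = 330; λ(v − 1) = 6·55 = 330. Match? YES.
Condition (ii): bk = 440·7 = 3080; vr = 56·55 = 3080. Match? YES.
Both conditions hold? YES.

YES


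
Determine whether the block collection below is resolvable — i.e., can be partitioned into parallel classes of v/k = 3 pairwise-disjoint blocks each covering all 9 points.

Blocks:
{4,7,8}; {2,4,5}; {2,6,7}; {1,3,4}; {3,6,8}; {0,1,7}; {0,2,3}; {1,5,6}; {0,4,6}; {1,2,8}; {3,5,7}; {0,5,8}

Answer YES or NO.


v = 9, block size k = 3, number of blocks = 12.
For resolvability, blocks must partition into parallel classes of size v/k = 3.
Total blocks must therefore be a multiple of 3: 12 = 3·4 + 0 ⇒ divisible ✓.
Greedy packing gives 4 candidate class(es). Each should be a full parallel class (size 3, covers all 9 points).
  Class 1 (3 blocks): {4,7,8}; {0,2,3}; {1,5,6}. Points covered: [0, 1, 2, 3, 4, 5, 6, 7, 8].
  Class 2 (3 blocks): {2,4,5}; {3,6,8}; {0,1,7}. Points covered: [0, 1, 2, 3, 4, 5, 6, 7, 8].
  Class 3 (3 blocks): {2,6,7}; {1,3,4}; {0,5,8}. Points covered: [0, 1, 2, 3, 4, 5, 6, 7, 8].
  Class 4 (3 blocks): {0,4,6}; {1,2,8}; {3,5,7}. Points covered: [0, 1, 2, 3, 4, 5, 6, 7, 8].
All classes full (size 3)? YES. All classes cover every point? YES.
Resolvable? YES.

YES


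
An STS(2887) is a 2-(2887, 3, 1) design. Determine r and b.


An STS(v) is a 2-(v, 3, 1) BIBD: block size k = 3, λ = 1.
Replication: r(k − 1) = λ(v − 1) ⇒ r·2 = 2887 − 1 = 2886 ⇒ r = 1443.
Block count: b = v(v − 1)/6 = 2887·2886/6 = 8331882/6 = 1388647.
(Check via bk = vr: 1388647·3 = 4165941 = 2887·1443 = 4165941 ✓.)

r = 1443, b = 1388647.


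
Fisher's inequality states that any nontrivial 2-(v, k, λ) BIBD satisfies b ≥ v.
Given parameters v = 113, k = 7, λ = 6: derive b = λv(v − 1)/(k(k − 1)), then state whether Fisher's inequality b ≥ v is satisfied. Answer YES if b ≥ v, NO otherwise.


r = λ(v − 1)/(k − 1) = 6·112/6 = 112.
b = vr/k = 113·112/7 = 1808.
Fisher's inequality: b ≥ v ⇔ 1808 ≥ 113? YES.

YES


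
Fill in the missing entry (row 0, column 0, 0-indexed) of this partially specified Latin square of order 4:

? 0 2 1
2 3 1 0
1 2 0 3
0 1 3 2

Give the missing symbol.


Row 0 contains symbols [0, 1, 2] — missing [3].
Column 0 contains symbols [0, 1, 2] — missing [3].
The missing symbol must appear in both missing sets; intersection = [3].
Therefore the hidden value is 3.

Missing value = 3.


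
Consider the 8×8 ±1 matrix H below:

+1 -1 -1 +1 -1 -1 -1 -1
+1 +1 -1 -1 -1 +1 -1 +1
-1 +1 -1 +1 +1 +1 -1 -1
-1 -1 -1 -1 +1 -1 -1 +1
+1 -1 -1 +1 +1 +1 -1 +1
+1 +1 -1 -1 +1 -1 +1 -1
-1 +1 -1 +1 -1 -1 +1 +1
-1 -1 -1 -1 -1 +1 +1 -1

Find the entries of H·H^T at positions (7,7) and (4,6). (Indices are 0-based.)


Row 4 of H: [1, -1, -1, 1, 1, 1, -1, 1].
Row 6 of H: [-1, 1, -1, 1, -1, -1, 1, 1].
Row 7 of H: [-1, -1, -1, -1, -1, 1, 1, -1].
(H·H^T)[7][7] = Σ_j H[7][j]·H[7][j] = (-1)² + (-1)² + (-1)² + (-1)² + (-1)² + (1)² + (1)² + (-1)² = 1 + 1 + 1 + 1 + 1 + 1 + 1 + 1 = 8.
(H·H^T)[4][6] = Σ_j H[4][j]·H[6][j] = (1)·(-1) + (-1)·(1) + (-1)·(-1) + (1)·(1) + (1)·(-1) + (1)·(-1) + (-1)·(1) + (1)·(1) = -1 + -1 + 1 + 1 + -1 + -1 + -1 + 1 = -2.
Rows 4 and 6 are not orthogonal (dot product = -2 ≠ 0), so H is not a Hadamard matrix.

(7,7) entry = 8; (4,6) entry = -2.


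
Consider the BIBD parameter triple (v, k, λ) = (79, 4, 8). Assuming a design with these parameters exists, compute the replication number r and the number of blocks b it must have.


Any 2-(v, k, λ) BIBD satisfies two necessary conditions:
  (i)  Each point sits in r blocks, and counting incidences through any fixed point gives r(k − 1) = λ(v − 1), so r = λ(v − 1)/(k − 1).
  (ii) Total incidences bk = vr, so b = vr/k.
Step 1: r = λ(v − 1)/(k − 1) = 8·(79 − 1)/(4 − 1) = 8·78/3 = 624/3 = 208.
Step 2: b = vr/k = 79·208/4 = 16432/4 = 4108.
Check integrality: r = 208 ∈ Z ✓, b = 4108 ∈ Z ✓.
(These identities are necessary conditions: they determine r and b for any design with these parameters, but do not by themselves prove that one exists.)

r = 208, b = 4108.


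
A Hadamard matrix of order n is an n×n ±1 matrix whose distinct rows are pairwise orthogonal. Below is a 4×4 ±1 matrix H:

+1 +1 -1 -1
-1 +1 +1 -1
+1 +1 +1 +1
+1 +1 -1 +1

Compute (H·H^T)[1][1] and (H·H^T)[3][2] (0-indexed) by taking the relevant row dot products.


Row 1 of H: [-1, 1, 1, -1].
Row 2 of H: [1, 1, 1, 1].
Row 3 of H: [1, 1, -1, 1].
(H·H^T)[1][1] = Σ_j H[1][j]·H[1][j] = (-1)² + (1)² + (1)² + (-1)² = 1 + 1 + 1 + 1 = 4.
(H·H^T)[3][2] = Σ_j H[3][j]·H[2][j] = (1)·(1) + (1)·(1) + (-1)·(1) + (1)·(1) = 1 + 1 + -1 + 1 = 2.
Rows 3 and 2 are not orthogonal (dot product = 2 ≠ 0), so H is not a Hadamard matrix.

(1,1) entry = 4; (3,2) entry = 2.


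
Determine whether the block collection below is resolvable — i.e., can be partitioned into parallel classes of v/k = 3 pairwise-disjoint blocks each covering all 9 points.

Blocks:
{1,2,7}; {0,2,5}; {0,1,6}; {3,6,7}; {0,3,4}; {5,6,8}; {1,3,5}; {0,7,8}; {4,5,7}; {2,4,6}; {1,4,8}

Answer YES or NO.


v = 9, block size k = 3, number of blocks = 11.
For resolvability, blocks must partition into parallel classes of size v/k = 3.
Total blocks must therefore be a multiple of 3: 11 = 3·3 + 2 ⇒ not divisible ✗.
Resolvable? NO.

NO


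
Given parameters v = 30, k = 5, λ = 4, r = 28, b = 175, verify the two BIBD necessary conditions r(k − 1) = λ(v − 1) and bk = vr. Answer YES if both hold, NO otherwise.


Condition (i): r(k − 1) = 28·4 = 112; λ(v − 1) = 4·29 = 116. Match? NO.
Condition (ii): bk = 175·5 = 875; vr = 30·28 = 840. Match? NO.
Both conditions hold? NO.

NO


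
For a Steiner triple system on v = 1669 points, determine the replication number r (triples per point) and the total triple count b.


An STS(v) is a 2-(v, 3, 1) BIBD: block size k = 3, λ = 1.
Replication: r(k − 1) = λ(v − 1) ⇒ r·2 = 1669 − 1 = 1668 ⇒ r = 834.
Block count: b = v(v − 1)/6 = 1669·1668/6 = 2783892/6 = 463982.

r = 834, b = 463982.


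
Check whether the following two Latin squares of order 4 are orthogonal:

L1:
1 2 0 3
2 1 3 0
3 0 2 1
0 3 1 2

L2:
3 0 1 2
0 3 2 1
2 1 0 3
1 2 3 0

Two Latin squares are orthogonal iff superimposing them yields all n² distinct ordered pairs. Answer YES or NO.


Form the n² = 16 superimposed pairs (L1[i][j], L2[i][j]), row by row (rows and columns indexed from 0):
row 0: (1,3) (2,0) (0,1) (3,2)
row 1: (2,0) (1,3) (3,2) (0,1)
row 2: (3,2) (0,1) (2,0) (1,3)
row 3: (0,1) (3,2) (1,3) (2,0)
Orthogonality requires all 16 pairs distinct.
But the pair (2,0) repeats: cell (0,1) has L1 = 2, L2 = 0, and cell (1,0) has L1 = 2, L2 = 0.
A repeated pair means some other pair never occurs (only 4 distinct pairs out of 16), so the squares are not orthogonal.
Conclusion: NO.

NO


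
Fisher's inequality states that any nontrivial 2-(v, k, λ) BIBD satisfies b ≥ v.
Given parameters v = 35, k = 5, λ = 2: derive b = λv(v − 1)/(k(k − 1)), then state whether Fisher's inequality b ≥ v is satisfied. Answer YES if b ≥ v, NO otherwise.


b = λv(v − 1)/(k(k − 1)) = 2·35·34/(5·4) = 2380/20 = 119.
Compare with v = 35: b ≥ v, so Fisher's inequality holds.

YES


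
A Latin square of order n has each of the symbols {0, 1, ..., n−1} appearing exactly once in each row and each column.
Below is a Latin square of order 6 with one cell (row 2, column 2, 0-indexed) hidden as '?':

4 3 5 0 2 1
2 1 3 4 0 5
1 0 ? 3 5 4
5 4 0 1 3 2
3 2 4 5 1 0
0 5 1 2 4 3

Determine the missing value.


Row 2 contains symbols [0, 1, 3, 4, 5] — missing [2].
Column 2 contains symbols [0, 1, 3, 4, 5] — missing [2].
The missing symbol must appear in both missing sets; intersection = [2].
Therefore the hidden value is 2.

Missing value = 2.


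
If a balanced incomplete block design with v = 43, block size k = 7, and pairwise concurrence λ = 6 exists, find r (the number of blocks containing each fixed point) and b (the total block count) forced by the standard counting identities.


Any 2-(v, k, λ) BIBD satisfies two necessary conditions:
  (i)  Each point sits in r blocks, and counting incidences through any fixed point gives r(k − 1) = λ(v − 1), so r = λ(v − 1)/(k − 1).
  (ii) Total incidences bk = vr, so b = vr/k.
Step 1: r = λ(v − 1)/(k − 1) = 6·(43 − 1)/(7 − 1) = 6·42/6 = 252/6 = 42.
Step 2: b = vr/k = 43·42/7 = 1806/7 = 258.
Check integrality: r = 42 ∈ Z ✓, b = 258 ∈ Z ✓.
(These identities are necessary conditions: they determine r and b for any design with these parameters, but do not by themselves prove that one exists.)

r = 42, b = 258.


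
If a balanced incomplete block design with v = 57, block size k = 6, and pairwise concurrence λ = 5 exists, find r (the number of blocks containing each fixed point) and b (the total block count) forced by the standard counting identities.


Any 2-(v, k, λ) BIBD satisfies two necessary conditions:
  (i)  Each point sits in r blocks, and counting incidences through any fixed point gives r(k − 1) = λ(v − 1), so r = λ(v − 1)/(k − 1).
  (ii) Total incidences bk = vr, so b = vr/k.
Step 1: r = λ(v − 1)/(k − 1) = 5·(57 − 1)/(6 − 1) = 5·56/5 = 280/5 = 56.
Step 2: b = vr/k = 57·56/6 = 3192/6 = 532.
Check integrality: r = 56 ∈ Z ✓, b = 532 ∈ Z ✓.
(These identities are necessary conditions: they determine r and b for any design with these parameters, but do not by themselves prove that one exists.)

r = 56, b = 532.


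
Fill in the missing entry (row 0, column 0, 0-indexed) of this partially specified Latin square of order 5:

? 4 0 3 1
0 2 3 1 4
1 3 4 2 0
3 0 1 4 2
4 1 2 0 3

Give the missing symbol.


Row 0 contains symbols [0, 1, 3, 4] — missing [2].
Column 0 contains symbols [0, 1, 3, 4] — missing [2].
The missing symbol must appear in both missing sets; intersection = [2].
Therefore the hidden value is 2.

Missing value = 2.


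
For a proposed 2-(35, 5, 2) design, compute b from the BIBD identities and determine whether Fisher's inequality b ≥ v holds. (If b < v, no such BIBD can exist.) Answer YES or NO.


r = λ(v − 1)/(k − 1) = 2·34/4 = 17.
b = vr/k = 35·17/5 = 119.
Fisher's inequality: b ≥ v ⇔ 119 ≥ 35? YES.

YES


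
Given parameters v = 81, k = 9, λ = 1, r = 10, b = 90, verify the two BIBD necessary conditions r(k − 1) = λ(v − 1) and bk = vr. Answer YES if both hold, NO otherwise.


Condition (i): r(k − 1) = 10·8 = 80; λ(v − 1) = 1·80 = 80. Match? YES.
Condition (ii): bk = 90·9 = 810; vr = 81·10 = 810. Match? YES.
Both conditions hold? YES.

YES


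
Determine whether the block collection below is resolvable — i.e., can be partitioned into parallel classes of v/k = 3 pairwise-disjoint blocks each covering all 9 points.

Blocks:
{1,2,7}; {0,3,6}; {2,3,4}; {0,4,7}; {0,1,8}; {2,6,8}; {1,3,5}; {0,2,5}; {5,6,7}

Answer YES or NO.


v = 9, block size k = 3, number of blocks = 9.
For resolvability, blocks must partition into parallel classes of size v/k = 3.
Total blocks must therefore be a multiple of 3: 9 = 3·3 + 0 ⇒ divisible ✓.
Consider block {1,2,7}. The only other block(s) in the collection disjoint from it are {0,3,6} — just 1 block(s). Any parallel class containing {1,2,7} would need 2 other blocks each disjoint from it, so no parallel class of size 3 can contain {1,2,7}.
Since every block must belong to some parallel class in a resolution, the collection cannot be partitioned into parallel classes.
Resolvable? NO.

NO


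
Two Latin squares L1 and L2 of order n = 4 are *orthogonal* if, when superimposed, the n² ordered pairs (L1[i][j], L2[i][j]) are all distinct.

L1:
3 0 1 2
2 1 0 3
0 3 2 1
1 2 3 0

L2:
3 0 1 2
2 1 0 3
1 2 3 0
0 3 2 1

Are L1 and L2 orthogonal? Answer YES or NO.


Form the n² = 16 superimposed pairs (L1[i][j], L2[i][j]), row by row (rows and columns indexed from 0):
row 0: (3,3) (0,0) (1,1) (2,2)
row 1: (2,2) (1,1) (0,0) (3,3)
row 2: (0,1) (3,2) (2,3) (1,0)
row 3: (1,0) (2,3) (3,2) (0,1)
Orthogonality requires all 16 pairs distinct.
But the pair (2,2) repeats: cell (0,3) has L1 = 2, L2 = 2, and cell (1,0) has L1 = 2, L2 = 2.
A repeated pair means some other pair never occurs (only 8 distinct pairs out of 16), so the squares are not orthogonal.
Conclusion: NO.

NO


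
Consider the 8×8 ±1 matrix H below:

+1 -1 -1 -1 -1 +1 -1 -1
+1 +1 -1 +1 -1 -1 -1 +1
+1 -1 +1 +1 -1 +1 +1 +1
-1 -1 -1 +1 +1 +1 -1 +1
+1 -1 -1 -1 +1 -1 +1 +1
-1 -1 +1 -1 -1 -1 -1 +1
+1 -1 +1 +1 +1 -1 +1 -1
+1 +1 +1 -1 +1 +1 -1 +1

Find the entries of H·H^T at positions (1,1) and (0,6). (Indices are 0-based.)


Row 0 of H: [1, -1, -1, -1, -1, 1, -1, -1].
Row 1 of H: [1, 1, -1, 1, -1, -1, -1, 1].
Row 6 of H: [1, -1, 1, 1, 1, -1, 1, -1].
(H·H^T)[1][1] = Σ_j H[1][j]·H[1][j] = (1)² + (1)² + (-1)² + (1)² + (-1)² + (-1)² + (-1)² + (1)² = 1 + 1 + 1 + 1 + 1 + 1 + 1 + 1 = 8.
(H·H^T)[0][6] = Σ_j H[0][j]·H[6][j] = (1)·(1) + (-1)·(-1) + (-1)·(1) + (-1)·(1) + (-1)·(1) + (1)·(-1) + (-1)·(1) + (-1)·(-1) = 1 + 1 + -1 + -1 + -1 + -1 + -1 + 1 = -2.
Rows 0 and 6 are not orthogonal (dot product = -2 ≠ 0), so H is not a Hadamard matrix.

(1,1) entry = 8; (0,6) entry = -2.


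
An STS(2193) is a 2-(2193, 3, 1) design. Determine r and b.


An STS(v) is a 2-(v, 3, 1) BIBD: block size k = 3, λ = 1.
Replication: r(k − 1) = λ(v − 1) ⇒ r·2 = 2193 − 1 = 2192 ⇒ r = 1096.
Block count: b = v(v − 1)/6 = 2193·2192/6 = 4807056/6 = 801176.
(Check via bk = vr: 801176·3 = 2403528 = 2193·1096 = 2403528 ✓.)

r = 1096, b = 801176.


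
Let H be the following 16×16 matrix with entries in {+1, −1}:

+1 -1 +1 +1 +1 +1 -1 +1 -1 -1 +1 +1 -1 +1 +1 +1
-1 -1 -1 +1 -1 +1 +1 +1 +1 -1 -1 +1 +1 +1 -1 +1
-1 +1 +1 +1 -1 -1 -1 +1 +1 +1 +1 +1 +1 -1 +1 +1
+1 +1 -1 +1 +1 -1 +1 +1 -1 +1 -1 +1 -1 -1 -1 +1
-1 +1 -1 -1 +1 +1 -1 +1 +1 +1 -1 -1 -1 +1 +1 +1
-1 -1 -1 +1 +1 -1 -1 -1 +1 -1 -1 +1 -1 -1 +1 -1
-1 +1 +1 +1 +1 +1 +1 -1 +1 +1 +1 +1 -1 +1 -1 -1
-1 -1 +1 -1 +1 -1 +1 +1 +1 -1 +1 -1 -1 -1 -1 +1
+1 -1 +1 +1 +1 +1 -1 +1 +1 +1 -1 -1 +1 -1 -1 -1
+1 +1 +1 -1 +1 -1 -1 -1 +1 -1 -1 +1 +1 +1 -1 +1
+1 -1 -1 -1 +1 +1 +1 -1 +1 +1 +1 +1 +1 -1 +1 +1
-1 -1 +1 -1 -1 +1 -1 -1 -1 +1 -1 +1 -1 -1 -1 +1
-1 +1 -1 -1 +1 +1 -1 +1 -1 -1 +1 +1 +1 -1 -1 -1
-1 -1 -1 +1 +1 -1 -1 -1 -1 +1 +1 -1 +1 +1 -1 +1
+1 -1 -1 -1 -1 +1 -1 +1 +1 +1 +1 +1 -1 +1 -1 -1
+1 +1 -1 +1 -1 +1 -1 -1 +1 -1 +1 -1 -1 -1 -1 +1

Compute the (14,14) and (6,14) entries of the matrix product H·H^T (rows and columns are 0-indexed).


Row 6 of H: [-1, 1, 1, 1, 1, 1, 1, -1, 1, 1, 1, 1, -1, 1, -1, -1].
Row 14 of H: [1, -1, -1, -1, -1, 1, -1, 1, 1, 1, 1, 1, -1, 1, -1, -1].
(H·H^T)[14][14] = Σ_j H[14][j]·H[14][j] = (1)² + (-1)² + (-1)² + (-1)² + (-1)² + (1)² + (-1)² + (1)² + (1)² + (1)² + (1)² + (1)² + (-1)² + (1)² + (-1)² + (-1)² = 1 + 1 + 1 + 1 + 1 + 1 + 1 + 1 + 1 + 1 + 1 + 1 + 1 + 1 + 1 + 1 = 16.
(H·H^T)[6][14] = Σ_j H[6][j]·H[14][j] = (-1)·(1) + (1)·(-1) + (1)·(-1) + (1)·(-1) + (1)·(-1) + (1)·(1) + (1)·(-1) + (-1)·(1) + (1)·(1) + (1)·(1) + (1)·(1) + (1)·(1) + (-1)·(-1) + (1)·(1) + (-1)·(-1) + (-1)·(-1) = -1 + -1 + -1 + -1 + -1 + 1 + -1 + -1 + 1 + 1 + 1 + 1 + 1 + 1 + 1 + 1 = 2.
Rows 6 and 14 are not orthogonal (dot product = 2 ≠ 0), so H is not a Hadamard matrix.

(14,14) entry = 16; (6,14) entry = 2.


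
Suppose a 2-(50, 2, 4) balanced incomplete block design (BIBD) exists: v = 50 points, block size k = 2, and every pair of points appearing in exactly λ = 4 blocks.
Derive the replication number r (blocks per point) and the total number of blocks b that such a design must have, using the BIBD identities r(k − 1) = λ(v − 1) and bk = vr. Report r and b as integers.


Any 2-(v, k, λ) BIBD satisfies two necessary conditions:
  (i)  Each point sits in r blocks, and counting incidences through any fixed point gives r(k − 1) = λ(v − 1), so r = λ(v − 1)/(k − 1).
  (ii) Total incidences bk = vr, so b = vr/k.
Step 1: r = λ(v − 1)/(k − 1) = 4·(50 − 1)/(2 − 1) = 4·49/1 = 196/1 = 196.
Step 2: b = vr/k = 50·196/2 = 9800/2 = 4900.
Check integrality: r = 196 ∈ Z ✓, b = 4900 ∈ Z ✓.
(These identities are necessary conditions: they determine r and b for any design with these parameters, but do not by themselves prove that one exists.)

r = 196, b = 4900.


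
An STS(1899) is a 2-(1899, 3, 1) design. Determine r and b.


An STS(v) is a 2-(v, 3, 1) BIBD: block size k = 3, λ = 1.
Replication: r(k − 1) = λ(v − 1) ⇒ r·2 = 1899 − 1 = 1898 ⇒ r = 949.
Block count: bk = vr ⇒ b·3 = 1899·949 = 1802151 ⇒ b = 600717.
(Check via b = v(v − 1)/6 = 1899·1898/6 = 3604302/6 = 600717.)

r = 949, b = 600717.


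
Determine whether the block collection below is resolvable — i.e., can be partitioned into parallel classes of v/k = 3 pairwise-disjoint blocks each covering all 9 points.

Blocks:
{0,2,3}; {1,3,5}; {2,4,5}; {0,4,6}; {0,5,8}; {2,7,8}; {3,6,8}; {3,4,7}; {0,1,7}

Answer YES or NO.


v = 9, block size k = 3, number of blocks = 9.
For resolvability, blocks must partition into parallel classes of size v/k = 3.
Total blocks must therefore be a multiple of 3: 9 = 3·3 + 0 ⇒ divisible ✓.
Consider block {0,2,3}. It intersects every other block in the collection, so no parallel class of size 3 can contain it.
Since every block must belong to some parallel class in a resolution, the collection cannot be partitioned into parallel classes.
Resolvable? NO.

NO


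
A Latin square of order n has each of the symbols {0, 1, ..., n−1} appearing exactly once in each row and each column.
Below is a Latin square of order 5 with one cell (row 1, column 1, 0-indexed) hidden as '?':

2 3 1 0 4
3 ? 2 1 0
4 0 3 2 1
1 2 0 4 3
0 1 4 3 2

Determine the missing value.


Row 1 contains symbols [0, 1, 2, 3] — missing [4].
Column 1 contains symbols [0, 1, 2, 3] — missing [4].
The missing symbol must appear in both missing sets; intersection = [4].
Therefore the hidden value is 4.

Missing value = 4.


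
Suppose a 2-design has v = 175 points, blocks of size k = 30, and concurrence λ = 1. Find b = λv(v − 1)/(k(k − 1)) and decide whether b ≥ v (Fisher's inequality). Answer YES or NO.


r = λ(v − 1)/(k − 1) = 1·174/29 = 6.
b = vr/k = 175·6/30 = 35.
Fisher's inequality: b ≥ v ⇔ 35 ≥ 175? NO.

NO


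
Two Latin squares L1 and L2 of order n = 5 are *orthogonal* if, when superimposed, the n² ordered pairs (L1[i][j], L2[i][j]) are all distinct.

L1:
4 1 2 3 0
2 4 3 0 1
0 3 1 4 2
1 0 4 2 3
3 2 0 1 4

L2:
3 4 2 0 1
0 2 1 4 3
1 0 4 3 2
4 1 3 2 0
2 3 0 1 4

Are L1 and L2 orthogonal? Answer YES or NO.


Form the n² = 25 superimposed pairs (L1[i][j], L2[i][j]), row by row (rows and columns indexed from 0):
row 0: (4,3) (1,4) (2,2) (3,0) (0,1)
row 1: (2,0) (4,2) (3,1) (0,4) (1,3)
row 2: (0,1) (3,0) (1,4) (4,3) (2,2)
row 3: (1,4) (0,1) (4,3) (2,2) (3,0)
row 4: (3,2) (2,3) (0,0) (1,1) (4,4)
Orthogonality requires all 25 pairs distinct.
But the pair (0,1) repeats: cell (0,4) has L1 = 0, L2 = 1, and cell (2,0) has L1 = 0, L2 = 1.
A repeated pair means some other pair never occurs (only 15 distinct pairs out of 25), so the squares are not orthogonal.
Conclusion: NO.

NO


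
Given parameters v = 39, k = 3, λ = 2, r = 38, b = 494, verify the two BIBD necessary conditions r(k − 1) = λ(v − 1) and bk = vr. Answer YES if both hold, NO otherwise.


Condition (i): r(k − 1) = 38·2 = 76; λ(v − 1) = 2·38 = 76. Match? YES.
Condition (ii): bk = 494·3 = 1482; vr = 39·38 = 1482. Match? YES.
Both conditions hold? YES.

YES
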